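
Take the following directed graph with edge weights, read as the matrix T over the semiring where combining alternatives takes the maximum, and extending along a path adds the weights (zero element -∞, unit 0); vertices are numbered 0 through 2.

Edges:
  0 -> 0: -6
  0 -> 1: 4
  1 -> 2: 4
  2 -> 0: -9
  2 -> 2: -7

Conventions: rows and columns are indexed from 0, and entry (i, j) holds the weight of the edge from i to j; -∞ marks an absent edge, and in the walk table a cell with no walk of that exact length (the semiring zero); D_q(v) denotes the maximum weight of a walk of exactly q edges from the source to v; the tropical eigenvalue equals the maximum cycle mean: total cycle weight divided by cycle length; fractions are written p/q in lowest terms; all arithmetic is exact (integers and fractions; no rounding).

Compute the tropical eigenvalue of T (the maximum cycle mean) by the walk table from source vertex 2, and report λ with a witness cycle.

q=0: [-∞, -∞, 0]
q=1: [-9, -∞, -7]
q=2: [-15, -5, -14]
q=3: [-21, -11, -1]
Optimal cycle mean attained by: cycle 0->1->2->0, total 4 + 4 + (-9), length 3.
Answer: λ = -1/3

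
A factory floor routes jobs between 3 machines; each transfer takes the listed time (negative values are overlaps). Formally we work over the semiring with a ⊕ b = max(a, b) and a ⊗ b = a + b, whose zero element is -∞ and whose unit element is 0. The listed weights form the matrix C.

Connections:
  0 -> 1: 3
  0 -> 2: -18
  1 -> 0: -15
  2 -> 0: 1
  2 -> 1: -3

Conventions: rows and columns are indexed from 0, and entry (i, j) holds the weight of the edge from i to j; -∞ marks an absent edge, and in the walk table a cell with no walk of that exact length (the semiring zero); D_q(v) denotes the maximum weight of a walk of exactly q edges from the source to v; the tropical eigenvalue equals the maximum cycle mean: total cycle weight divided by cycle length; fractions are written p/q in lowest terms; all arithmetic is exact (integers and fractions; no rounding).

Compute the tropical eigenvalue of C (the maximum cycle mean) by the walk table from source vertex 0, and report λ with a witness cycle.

q=0: [0, -∞, -∞]
q=1: [-∞, 3, -18]
q=2: [-12, -21, -∞]
q=3: [-36, -9, -30]
Optimal cycle mean attained by: cycle 0->1->0, total 3 + (-15), length 2.
Answer: λ = -6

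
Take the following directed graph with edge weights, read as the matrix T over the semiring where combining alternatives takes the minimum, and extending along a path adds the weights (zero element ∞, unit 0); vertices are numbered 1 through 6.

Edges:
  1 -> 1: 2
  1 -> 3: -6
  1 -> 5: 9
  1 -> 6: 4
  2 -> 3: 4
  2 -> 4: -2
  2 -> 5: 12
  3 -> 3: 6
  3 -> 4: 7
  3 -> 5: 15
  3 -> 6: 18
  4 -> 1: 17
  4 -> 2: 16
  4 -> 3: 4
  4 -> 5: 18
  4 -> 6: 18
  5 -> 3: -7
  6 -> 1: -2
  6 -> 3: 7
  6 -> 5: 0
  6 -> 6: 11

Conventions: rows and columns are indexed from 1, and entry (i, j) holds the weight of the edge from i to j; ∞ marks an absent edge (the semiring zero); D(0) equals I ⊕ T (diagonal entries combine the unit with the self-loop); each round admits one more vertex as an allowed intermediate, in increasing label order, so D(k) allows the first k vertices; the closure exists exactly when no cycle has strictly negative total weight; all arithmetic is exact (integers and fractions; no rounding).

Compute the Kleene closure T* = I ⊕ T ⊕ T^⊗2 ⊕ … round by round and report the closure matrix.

D(0):
  [0, ∞, -6, ∞, 9, 4]
  [∞, 0, 4, -2, 12, ∞]
  [∞, ∞, 0, 7, 15, 18]
  [17, 16, 4, 0, 18, 18]
  [∞, ∞, -7, ∞, 0, ∞]
  [-2, ∞, 7, ∞, 0, 0]
D(1):
  [0, ∞, -6, ∞, 9, 4]
  [∞, 0, 4, -2, 12, ∞]
  [∞, ∞, 0, 7, 15, 18]
  [17, 16, 4, 0, 18, 18]
  [∞, ∞, -7, ∞, 0, ∞]
  [-2, ∞, -8, ∞, 0, 0]
D(2):
  [0, ∞, -6, ∞, 9, 4]
  [∞, 0, 4, -2, 12, ∞]
  [∞, ∞, 0, 7, 15, 18]
  [17, 16, 4, 0, 18, 18]
  [∞, ∞, -7, ∞, 0, ∞]
  [-2, ∞, -8, ∞, 0, 0]
D(3):
  [0, ∞, -6, 1, 9, 4]
  [∞, 0, 4, -2, 12, 22]
  [∞, ∞, 0, 7, 15, 18]
  [17, 16, 4, 0, 18, 18]
  [∞, ∞, -7, 0, 0, 11]
  [-2, ∞, -8, -1, 0, 0]
D(4):
  [0, 17, -6, 1, 9, 4]
  [15, 0, 2, -2, 12, 16]
  [24, 23, 0, 7, 15, 18]
  [17, 16, 4, 0, 18, 18]
  [17, 16, -7, 0, 0, 11]
  [-2, 15, -8, -1, 0, 0]
D(5):
  [0, 17, -6, 1, 9, 4]
  [15, 0, 2, -2, 12, 16]
  [24, 23, 0, 7, 15, 18]
  [17, 16, 4, 0, 18, 18]
  [17, 16, -7, 0, 0, 11]
  [-2, 15, -8, -1, 0, 0]
D(6):
  [0, 17, -6, 1, 4, 4]
  [14, 0, 2, -2, 12, 16]
  [16, 23, 0, 7, 15, 18]
  [16, 16, 4, 0, 18, 18]
  [9, 16, -7, 0, 0, 11]
  [-2, 15, -8, -1, 0, 0]
Answer: T* = [[0, 17, -6, 1, 4, 4], [14, 0, 2, -2, 12, 16], [16, 23, 0, 7, 15, 18], [16, 16, 4, 0, 18, 18], [9, 16, -7, 0, 0, 11], [-2, 15, -8, -1, 0, 0]]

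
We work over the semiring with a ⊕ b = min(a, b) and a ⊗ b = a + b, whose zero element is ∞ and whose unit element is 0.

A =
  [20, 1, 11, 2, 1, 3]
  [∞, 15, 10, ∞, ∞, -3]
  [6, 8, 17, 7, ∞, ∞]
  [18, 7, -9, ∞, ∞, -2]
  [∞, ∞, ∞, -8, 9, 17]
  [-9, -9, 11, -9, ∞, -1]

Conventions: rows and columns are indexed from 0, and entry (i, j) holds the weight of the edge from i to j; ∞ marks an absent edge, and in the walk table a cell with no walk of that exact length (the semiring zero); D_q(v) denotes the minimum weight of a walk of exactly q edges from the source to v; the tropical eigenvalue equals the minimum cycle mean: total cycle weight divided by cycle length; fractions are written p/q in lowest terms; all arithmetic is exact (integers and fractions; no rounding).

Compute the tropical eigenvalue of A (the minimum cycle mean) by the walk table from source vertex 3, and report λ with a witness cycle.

q=0: [∞, ∞, ∞, 0, ∞, ∞]
q=1: [18, 7, -9, ∞, ∞, -2]
q=2: [-11, -11, 8, -11, 19, -3]
q=3: [-12, -12, -20, -12, -10, -14]
q=4: [-23, -23, -21, -23, -11, -15]
q=5: [-24, -24, -32, -24, -22, -26]
q=6: [-35, -35, -33, -35, -23, -27]
Optimal cycle mean attained by: cycle 1->5->1, total (-3) + (-9), length 2.
Answer: λ = -6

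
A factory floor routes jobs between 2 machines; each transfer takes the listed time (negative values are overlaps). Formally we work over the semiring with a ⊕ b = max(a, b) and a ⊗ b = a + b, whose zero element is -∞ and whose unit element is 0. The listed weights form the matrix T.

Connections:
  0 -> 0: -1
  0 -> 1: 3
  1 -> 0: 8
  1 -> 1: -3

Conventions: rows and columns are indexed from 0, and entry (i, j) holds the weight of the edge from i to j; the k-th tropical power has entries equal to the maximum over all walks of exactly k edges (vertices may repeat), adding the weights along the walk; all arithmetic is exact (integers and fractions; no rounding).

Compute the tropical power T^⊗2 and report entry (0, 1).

T^⊗2:
  [11, 2]
  [7, 11]
Key observation: the optimum is the walk 0->0->1, with weight (-1) + 3 = 2.
Optimal value attained by: walk 0->0->1.
Answer: (T^⊗2)[0][1] = 2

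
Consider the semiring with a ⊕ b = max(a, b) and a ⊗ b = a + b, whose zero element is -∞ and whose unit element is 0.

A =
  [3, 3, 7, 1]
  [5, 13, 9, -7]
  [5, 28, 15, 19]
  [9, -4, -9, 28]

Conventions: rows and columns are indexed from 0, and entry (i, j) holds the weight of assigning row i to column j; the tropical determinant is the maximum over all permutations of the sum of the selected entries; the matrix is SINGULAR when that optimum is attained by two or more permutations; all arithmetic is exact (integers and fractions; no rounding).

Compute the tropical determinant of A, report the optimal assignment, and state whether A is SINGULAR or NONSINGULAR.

σ = (0, 1, 2, 3): 3 + 13 + 15 + 28 = 59
σ = (0, 1, 3, 2): 3 + 13 + 19 + (-9) = 26
σ = (0, 2, 1, 3): 3 + 9 + 28 + 28 = 68
σ = (0, 2, 3, 1): 3 + 9 + 19 + (-4) = 27
σ = (0, 3, 1, 2): 3 + (-7) + 28 + (-9) = 15
σ = (0, 3, 2, 1): 3 + (-7) + 15 + (-4) = 7
σ = (1, 0, 2, 3): 3 + 5 + 15 + 28 = 51
σ = (1, 0, 3, 2): 3 + 5 + 19 + (-9) = 18
σ = (1, 2, 0, 3): 3 + 9 + 5 + 28 = 45
σ = (1, 2, 3, 0): 3 + 9 + 19 + 9 = 40
σ = (1, 3, 0, 2): 3 + (-7) + 5 + (-9) = -8
σ = (1, 3, 2, 0): 3 + (-7) + 15 + 9 = 20
σ = (2, 0, 1, 3): 7 + 5 + 28 + 28 = 68
σ = (2, 0, 3, 1): 7 + 5 + 19 + (-4) = 27
σ = (2, 1, 0, 3): 7 + 13 + 5 + 28 = 53
σ = (2, 1, 3, 0): 7 + 13 + 19 + 9 = 48
σ = (2, 3, 0, 1): 7 + (-7) + 5 + (-4) = 1
σ = (2, 3, 1, 0): 7 + (-7) + 28 + 9 = 37
σ = (3, 0, 1, 2): 1 + 5 + 28 + (-9) = 25
σ = (3, 0, 2, 1): 1 + 5 + 15 + (-4) = 17
σ = (3, 1, 0, 2): 1 + 13 + 5 + (-9) = 10
σ = (3, 1, 2, 0): 1 + 13 + 15 + 9 = 38
σ = (3, 2, 0, 1): 1 + 9 + 5 + (-4) = 11
σ = (3, 2, 1, 0): 1 + 9 + 28 + 9 = 47
Optimal value attained by: σ = (0, 2, 1, 3).
Answer: det⊕(A) = 68; verdict: SINGULAR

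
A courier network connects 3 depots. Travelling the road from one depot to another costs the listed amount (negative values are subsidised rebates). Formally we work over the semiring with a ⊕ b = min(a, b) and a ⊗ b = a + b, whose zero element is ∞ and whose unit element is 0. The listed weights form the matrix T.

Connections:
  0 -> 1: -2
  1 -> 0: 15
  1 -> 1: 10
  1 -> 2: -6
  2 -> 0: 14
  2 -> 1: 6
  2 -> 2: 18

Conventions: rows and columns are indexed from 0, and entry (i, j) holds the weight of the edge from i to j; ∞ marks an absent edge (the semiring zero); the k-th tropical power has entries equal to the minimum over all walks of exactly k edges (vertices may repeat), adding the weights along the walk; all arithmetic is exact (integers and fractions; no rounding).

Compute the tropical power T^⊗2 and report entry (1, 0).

T^⊗2:
  [13, 8, -8]
  [8, 0, 4]
  [21, 12, 0]
Key observation: the optimum is the walk 1->2->0, with weight (-6) + 14 = 8.
Optimal value attained by: walk 1->2->0.
Answer: (T^⊗2)[1][0] = 8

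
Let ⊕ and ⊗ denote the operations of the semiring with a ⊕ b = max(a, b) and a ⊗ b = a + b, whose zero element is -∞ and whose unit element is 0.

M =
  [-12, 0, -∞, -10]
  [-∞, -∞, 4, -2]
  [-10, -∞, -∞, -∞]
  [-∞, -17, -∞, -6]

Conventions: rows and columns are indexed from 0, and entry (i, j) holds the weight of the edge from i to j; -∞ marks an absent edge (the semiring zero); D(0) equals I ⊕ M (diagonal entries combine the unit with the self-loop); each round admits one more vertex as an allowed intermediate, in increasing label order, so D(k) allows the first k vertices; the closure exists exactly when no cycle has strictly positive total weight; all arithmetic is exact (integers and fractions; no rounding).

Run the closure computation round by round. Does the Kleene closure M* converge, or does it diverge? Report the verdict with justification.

D(0):
  [0, 0, -∞, -10]
  [-∞, 0, 4, -2]
  [-10, -∞, 0, -∞]
  [-∞, -17, -∞, 0]
D(1):
  [0, 0, -∞, -10]
  [-∞, 0, 4, -2]
  [-10, -10, 0, -20]
  [-∞, -17, -∞, 0]
D(2):
  [0, 0, 4, -2]
  [-∞, 0, 4, -2]
  [-10, -10, 0, -12]
  [-∞, -17, -13, 0]
D(3):
  [0, 0, 4, -2]
  [-6, 0, 4, -2]
  [-10, -10, 0, -12]
  [-23, -17, -13, 0]
D(4):
  [0, 0, 4, -2]
  [-6, 0, 4, -2]
  [-10, -10, 0, -12]
  [-23, -17, -13, 0]
Key observation: every diagonal entry stays at the unit through all rounds, so no improving cycle exists.
Answer: CONVERGES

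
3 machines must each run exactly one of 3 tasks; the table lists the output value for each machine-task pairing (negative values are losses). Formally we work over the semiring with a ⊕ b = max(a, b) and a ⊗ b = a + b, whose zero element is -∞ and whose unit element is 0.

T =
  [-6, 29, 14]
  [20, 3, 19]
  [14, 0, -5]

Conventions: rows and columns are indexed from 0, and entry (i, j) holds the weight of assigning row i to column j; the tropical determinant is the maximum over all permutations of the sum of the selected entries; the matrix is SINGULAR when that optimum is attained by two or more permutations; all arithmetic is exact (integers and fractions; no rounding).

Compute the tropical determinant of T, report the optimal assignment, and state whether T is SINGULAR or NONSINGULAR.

σ = (0, 1, 2): (-6) + 3 + (-5) = -8
σ = (0, 2, 1): (-6) + 19 + 0 = 13
σ = (1, 0, 2): 29 + 20 + (-5) = 44
σ = (1, 2, 0): 29 + 19 + 14 = 62
σ = (2, 0, 1): 14 + 20 + 0 = 34
σ = (2, 1, 0): 14 + 3 + 14 = 31
Optimal value attained by: σ = (1, 2, 0).
Answer: det⊕(T) = 62; verdict: NONSINGULAR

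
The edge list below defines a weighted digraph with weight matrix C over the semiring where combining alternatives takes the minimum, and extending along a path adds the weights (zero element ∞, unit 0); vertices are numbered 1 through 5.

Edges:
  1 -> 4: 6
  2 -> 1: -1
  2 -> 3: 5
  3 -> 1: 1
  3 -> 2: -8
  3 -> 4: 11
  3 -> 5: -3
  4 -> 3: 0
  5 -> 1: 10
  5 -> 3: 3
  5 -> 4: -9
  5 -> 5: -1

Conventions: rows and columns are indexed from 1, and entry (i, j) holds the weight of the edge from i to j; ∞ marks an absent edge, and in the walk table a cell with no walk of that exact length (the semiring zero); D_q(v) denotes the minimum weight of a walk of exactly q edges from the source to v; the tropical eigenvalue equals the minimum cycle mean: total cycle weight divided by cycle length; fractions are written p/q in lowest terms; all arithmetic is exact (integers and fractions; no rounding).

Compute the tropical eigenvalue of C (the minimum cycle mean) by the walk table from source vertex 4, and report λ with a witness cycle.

q=0: [∞, ∞, ∞, 0, ∞]
q=1: [∞, ∞, 0, ∞, ∞]
q=2: [1, -8, ∞, 11, -3]
q=3: [-9, ∞, -3, -12, -4]
q=4: [-2, -11, -12, -13, -6]
q=5: [-12, -20, -13, -15, -15]
Optimal cycle mean attained by: cycle 3->5->4->3, total (-3) + (-9) + 0, length 3.
Answer: λ = -4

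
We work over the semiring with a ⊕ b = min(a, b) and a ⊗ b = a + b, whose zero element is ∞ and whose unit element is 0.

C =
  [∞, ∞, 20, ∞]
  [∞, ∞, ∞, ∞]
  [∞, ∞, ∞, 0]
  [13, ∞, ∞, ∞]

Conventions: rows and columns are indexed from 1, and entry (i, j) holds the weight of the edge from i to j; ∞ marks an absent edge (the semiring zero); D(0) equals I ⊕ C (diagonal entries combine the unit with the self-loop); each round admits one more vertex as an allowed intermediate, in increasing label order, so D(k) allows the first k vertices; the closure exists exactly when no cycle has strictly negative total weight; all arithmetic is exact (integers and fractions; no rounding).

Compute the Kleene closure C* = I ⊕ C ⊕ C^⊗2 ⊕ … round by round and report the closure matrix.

D(0):
  [0, ∞, 20, ∞]
  [∞, 0, ∞, ∞]
  [∞, ∞, 0, 0]
  [13, ∞, ∞, 0]
D(1):
  [0, ∞, 20, ∞]
  [∞, 0, ∞, ∞]
  [∞, ∞, 0, 0]
  [13, ∞, 33, 0]
D(2):
  [0, ∞, 20, ∞]
  [∞, 0, ∞, ∞]
  [∞, ∞, 0, 0]
  [13, ∞, 33, 0]
D(3):
  [0, ∞, 20, 20]
  [∞, 0, ∞, ∞]
  [∞, ∞, 0, 0]
  [13, ∞, 33, 0]
D(4):
  [0, ∞, 20, 20]
  [∞, 0, ∞, ∞]
  [13, ∞, 0, 0]
  [13, ∞, 33, 0]
Answer: C* = [[0, ∞, 20, 20], [∞, 0, ∞, ∞], [13, ∞, 0, 0], [13, ∞, 33, 0]]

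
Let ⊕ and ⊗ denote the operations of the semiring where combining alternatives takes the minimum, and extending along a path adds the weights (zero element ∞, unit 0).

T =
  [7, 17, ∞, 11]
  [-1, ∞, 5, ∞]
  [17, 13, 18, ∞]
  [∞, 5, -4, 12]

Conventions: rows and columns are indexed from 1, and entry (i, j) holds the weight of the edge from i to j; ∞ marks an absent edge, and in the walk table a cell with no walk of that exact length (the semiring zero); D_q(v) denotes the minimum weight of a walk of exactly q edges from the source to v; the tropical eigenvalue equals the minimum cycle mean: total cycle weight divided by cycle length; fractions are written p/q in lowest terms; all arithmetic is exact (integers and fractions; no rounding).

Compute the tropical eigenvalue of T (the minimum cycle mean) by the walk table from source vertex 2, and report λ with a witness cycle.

q=0: [∞, 0, ∞, ∞]
q=1: [-1, ∞, 5, ∞]
q=2: [6, 16, 23, 10]
q=3: [13, 15, 6, 17]
q=4: [14, 19, 13, 24]
Optimal cycle mean attained by: cycle 1->4->3->2->1, total 11 + (-4) + 13 + (-1), length 4.
Answer: λ = 19/4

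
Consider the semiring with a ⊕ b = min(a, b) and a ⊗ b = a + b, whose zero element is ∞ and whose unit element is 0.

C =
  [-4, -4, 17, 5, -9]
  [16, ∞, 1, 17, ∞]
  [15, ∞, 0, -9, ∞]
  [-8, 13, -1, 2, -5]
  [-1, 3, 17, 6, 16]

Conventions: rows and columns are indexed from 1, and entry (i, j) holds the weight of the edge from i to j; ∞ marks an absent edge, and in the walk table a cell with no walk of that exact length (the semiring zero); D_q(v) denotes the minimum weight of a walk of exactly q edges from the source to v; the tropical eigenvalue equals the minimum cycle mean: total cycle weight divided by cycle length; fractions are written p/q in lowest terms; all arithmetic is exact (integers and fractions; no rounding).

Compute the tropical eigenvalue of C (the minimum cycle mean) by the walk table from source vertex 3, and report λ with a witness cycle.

q=0: [∞, ∞, 0, ∞, ∞]
q=1: [15, ∞, 0, -9, ∞]
q=2: [-17, 4, -10, -9, -14]
q=3: [-21, -21, -10, -19, -26]
q=4: [-27, -25, -20, -20, -30]
q=5: [-31, -31, -24, -29, -36]
Optimal cycle mean attained by: cycle 1->2->3->4->1, total (-4) + 1 + (-9) + (-8), length 4.
Answer: λ = -5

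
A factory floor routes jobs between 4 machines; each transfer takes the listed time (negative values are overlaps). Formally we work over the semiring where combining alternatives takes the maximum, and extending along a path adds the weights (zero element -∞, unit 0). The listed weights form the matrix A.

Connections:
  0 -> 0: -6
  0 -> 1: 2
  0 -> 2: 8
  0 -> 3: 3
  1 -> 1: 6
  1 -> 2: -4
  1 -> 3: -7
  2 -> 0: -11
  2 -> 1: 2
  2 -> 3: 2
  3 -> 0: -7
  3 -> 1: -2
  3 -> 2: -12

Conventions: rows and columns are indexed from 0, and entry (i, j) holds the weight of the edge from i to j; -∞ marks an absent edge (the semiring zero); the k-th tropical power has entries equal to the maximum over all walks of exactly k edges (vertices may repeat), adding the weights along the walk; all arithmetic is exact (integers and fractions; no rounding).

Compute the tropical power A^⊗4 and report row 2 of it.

A^⊗2:
  [-3, 10, 2, 10]
  [-14, 12, 2, -1]
  [-5, 8, -2, -5]
  [-13, 4, 1, -4]
A^⊗3:
  [3, 16, 6, 4]
  [-8, 18, 8, 5]
  [-11, 14, 4, 1]
  [-10, 10, 0, 3]
A^⊗4:
  [-3, 22, 12, 9]
  [-2, 24, 14, 11]
  [-6, 20, 10, 7]
  [-4, 16, 6, 3]
Answer: row 2 of A^⊗4 = [-6, 20, 10, 7]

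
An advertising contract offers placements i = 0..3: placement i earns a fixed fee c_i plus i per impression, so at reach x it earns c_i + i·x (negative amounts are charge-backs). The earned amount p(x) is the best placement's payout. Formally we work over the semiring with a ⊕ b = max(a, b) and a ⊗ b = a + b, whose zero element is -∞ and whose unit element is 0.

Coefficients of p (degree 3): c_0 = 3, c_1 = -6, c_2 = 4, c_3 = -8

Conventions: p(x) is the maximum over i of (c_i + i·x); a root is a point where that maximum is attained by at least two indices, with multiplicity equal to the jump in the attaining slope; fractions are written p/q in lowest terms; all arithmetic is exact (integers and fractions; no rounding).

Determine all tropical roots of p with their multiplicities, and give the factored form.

hull edge (i=0, c=3) to (i=2, c=4): slope 1/2, span 2
hull edge (i=2, c=4) to (i=3, c=-8): slope -12, span 1
Factored form: p(x) = -8 ⊗ (x ⊕ (-1/2)) ⊗ (x ⊕ (-1/2)) ⊗ (x ⊕ 12)
Answer: roots = -1/2 (mult 2), 12 (mult 1)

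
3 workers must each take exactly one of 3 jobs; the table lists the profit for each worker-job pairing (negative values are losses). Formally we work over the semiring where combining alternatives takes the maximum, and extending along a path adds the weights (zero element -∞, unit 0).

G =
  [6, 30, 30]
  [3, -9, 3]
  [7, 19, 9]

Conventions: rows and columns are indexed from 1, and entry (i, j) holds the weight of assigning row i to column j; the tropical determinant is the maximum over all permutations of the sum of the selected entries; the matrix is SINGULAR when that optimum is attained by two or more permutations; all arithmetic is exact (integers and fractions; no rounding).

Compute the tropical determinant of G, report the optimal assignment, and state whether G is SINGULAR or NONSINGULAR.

σ = (1, 2, 3): 6 + (-9) + 9 = 6
σ = (1, 3, 2): 6 + 3 + 19 = 28
σ = (2, 1, 3): 30 + 3 + 9 = 42
σ = (2, 3, 1): 30 + 3 + 7 = 40
σ = (3, 1, 2): 30 + 3 + 19 = 52
σ = (3, 2, 1): 30 + (-9) + 7 = 28
Optimal value attained by: σ = (3, 1, 2).
Answer: det⊕(G) = 52; verdict: NONSINGULAR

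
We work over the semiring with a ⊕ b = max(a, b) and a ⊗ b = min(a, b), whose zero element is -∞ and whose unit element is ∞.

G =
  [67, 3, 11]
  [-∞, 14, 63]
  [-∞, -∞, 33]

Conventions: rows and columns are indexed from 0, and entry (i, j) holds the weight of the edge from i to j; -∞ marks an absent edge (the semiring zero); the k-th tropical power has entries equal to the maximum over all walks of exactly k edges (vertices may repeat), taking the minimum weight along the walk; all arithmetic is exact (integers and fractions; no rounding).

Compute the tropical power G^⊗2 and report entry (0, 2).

G^⊗2:
  [67, 3, 11]
  [-∞, 14, 33]
  [-∞, -∞, 33]
Key observation: the optimum is the walk 0->0->2, with weight 67 min 11 = 11.
Optimal value attained by: walk 0->0->2.
Answer: (G^⊗2)[0][2] = 11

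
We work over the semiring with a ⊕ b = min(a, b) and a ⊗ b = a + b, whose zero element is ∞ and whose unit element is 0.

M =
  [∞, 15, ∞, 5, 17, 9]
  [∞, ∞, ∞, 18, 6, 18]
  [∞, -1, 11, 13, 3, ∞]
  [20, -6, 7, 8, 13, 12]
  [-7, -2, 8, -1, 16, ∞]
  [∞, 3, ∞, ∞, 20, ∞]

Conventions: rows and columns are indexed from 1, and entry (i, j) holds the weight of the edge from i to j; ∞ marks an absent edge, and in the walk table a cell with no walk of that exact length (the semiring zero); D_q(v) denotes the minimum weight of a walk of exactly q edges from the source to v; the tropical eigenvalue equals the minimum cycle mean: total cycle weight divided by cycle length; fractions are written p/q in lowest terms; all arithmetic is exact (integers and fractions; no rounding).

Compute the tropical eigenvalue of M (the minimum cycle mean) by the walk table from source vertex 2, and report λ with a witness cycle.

q=0: [∞, 0, ∞, ∞, ∞, ∞]
q=1: [∞, ∞, ∞, 18, 6, 18]
q=2: [-1, 4, 14, 5, 22, 30]
q=3: [15, -1, 12, 4, 10, 8]
q=4: [3, -2, 11, 9, 5, 16]
q=5: [-2, 3, 13, 4, 4, 12]
q=6: [-3, -2, 11, 3, 9, 7]
Optimal cycle mean attained by: cycle 1->4->2->5->1, total 5 + (-6) + 6 + (-7), length 4.
Answer: λ = -1/2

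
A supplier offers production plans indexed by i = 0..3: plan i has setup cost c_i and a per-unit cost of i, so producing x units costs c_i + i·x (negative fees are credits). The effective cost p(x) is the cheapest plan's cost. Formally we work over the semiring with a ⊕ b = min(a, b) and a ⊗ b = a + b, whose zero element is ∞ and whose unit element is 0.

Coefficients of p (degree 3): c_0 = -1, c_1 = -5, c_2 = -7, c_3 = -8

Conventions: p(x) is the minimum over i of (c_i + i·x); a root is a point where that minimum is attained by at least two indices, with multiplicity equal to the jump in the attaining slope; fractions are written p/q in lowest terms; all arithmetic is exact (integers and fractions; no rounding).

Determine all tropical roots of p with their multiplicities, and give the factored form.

hull edge (i=0, c=-1) to (i=1, c=-5): slope -4, span 1
hull edge (i=1, c=-5) to (i=2, c=-7): slope -2, span 1
hull edge (i=2, c=-7) to (i=3, c=-8): slope -1, span 1
Factored form: p(x) = -8 ⊗ (x ⊕ 1) ⊗ (x ⊕ 2) ⊗ (x ⊕ 4)
Answer: roots = 1 (mult 1), 2 (mult 1), 4 (mult 1)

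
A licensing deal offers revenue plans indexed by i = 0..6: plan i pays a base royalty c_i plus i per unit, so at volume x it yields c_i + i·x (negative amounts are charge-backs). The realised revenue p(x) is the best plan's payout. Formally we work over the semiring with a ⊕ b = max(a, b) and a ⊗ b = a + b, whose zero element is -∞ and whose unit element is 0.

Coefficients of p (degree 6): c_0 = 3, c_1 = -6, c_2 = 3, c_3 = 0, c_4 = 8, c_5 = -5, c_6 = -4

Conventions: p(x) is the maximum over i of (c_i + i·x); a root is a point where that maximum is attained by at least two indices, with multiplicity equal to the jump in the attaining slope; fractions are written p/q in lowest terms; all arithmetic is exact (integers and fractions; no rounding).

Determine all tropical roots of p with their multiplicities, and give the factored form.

hull edge (i=0, c=3) to (i=4, c=8): slope 5/4, span 4
hull edge (i=4, c=8) to (i=6, c=-4): slope -6, span 2
Factored form: p(x) = -4 ⊗ (x ⊕ (-5/4)) ⊗ (x ⊕ (-5/4)) ⊗ (x ⊕ (-5/4)) ⊗ (x ⊕ (-5/4)) ⊗ (x ⊕ 6) ⊗ (x ⊕ 6)
Answer: roots = -5/4 (mult 4), 6 (mult 2)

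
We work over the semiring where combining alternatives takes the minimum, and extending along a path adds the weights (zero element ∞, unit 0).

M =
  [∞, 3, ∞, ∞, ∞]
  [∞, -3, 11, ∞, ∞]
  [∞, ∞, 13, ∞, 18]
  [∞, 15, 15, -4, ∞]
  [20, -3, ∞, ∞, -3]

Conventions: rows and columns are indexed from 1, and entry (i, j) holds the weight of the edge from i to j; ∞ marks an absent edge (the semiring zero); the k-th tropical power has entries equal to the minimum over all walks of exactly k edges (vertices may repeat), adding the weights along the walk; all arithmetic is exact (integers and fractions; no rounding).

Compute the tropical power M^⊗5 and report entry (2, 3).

M^⊗2:
  [∞, 0, 14, ∞, ∞]
  [∞, -6, 8, ∞, 29]
  [38, 15, 26, ∞, 15]
  [∞, 11, 11, -8, 33]
  [17, -6, 8, ∞, -6]
M^⊗3:
  [∞, -3, 11, ∞, 32]
  [49, -9, 5, ∞, 26]
  [35, 12, 26, ∞, 12]
  [53, 7, 7, -12, 29]
  [14, -9, 5, ∞, -9]
M^⊗4:
  [52, -6, 8, ∞, 29]
  [46, -12, 2, ∞, 23]
  [32, 9, 23, ∞, 9]
  [49, 3, 3, -16, 25]
  [11, -12, 2, ∞, -12]
M^⊗5:
  [49, -9, 5, ∞, 26]
  [43, -15, -1, ∞, 20]
  [29, 6, 20, ∞, 6]
  [45, -1, -1, -20, 21]
  [8, -15, -1, ∞, -15]
Key observation: the optimum is the walk 2->2->2->2->2->3, with weight (-3) + (-3) + (-3) + (-3) + 11 = -1.
Optimal value attained by: walk 2->2->2->2->2->3.
Answer: (M^⊗5)[2][3] = -1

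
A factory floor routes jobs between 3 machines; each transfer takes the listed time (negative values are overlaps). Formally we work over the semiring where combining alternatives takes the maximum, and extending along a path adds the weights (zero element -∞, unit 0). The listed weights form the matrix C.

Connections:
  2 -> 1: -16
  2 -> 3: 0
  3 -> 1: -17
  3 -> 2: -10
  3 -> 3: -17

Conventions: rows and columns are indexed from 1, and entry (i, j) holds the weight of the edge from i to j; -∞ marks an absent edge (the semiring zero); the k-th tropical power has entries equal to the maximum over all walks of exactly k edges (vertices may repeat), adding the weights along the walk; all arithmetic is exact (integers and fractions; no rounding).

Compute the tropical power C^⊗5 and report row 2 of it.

C^⊗2:
  [-∞, -∞, -∞]
  [-17, -10, -17]
  [-26, -27, -10]
C^⊗3:
  [-∞, -∞, -∞]
  [-26, -27, -10]
  [-27, -20, -27]
C^⊗4:
  [-∞, -∞, -∞]
  [-27, -20, -27]
  [-36, -37, -20]
C^⊗5:
  [-∞, -∞, -∞]
  [-36, -37, -20]
  [-37, -30, -37]
Answer: row 2 of C^⊗5 = [-36, -37, -20]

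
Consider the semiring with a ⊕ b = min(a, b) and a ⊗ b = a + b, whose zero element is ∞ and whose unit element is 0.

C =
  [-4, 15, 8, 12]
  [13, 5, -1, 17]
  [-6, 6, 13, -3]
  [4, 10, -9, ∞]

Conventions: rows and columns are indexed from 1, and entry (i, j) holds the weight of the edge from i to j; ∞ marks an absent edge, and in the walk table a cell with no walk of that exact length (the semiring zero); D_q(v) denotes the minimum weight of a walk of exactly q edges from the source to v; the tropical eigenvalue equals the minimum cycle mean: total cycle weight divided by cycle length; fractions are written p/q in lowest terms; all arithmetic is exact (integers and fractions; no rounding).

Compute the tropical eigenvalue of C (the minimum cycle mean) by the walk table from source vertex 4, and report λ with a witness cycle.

q=0: [∞, ∞, ∞, 0]
q=1: [4, 10, -9, ∞]
q=2: [-15, -3, 4, -12]
q=3: [-19, -2, -21, -3]
q=4: [-27, -15, -12, -24]
Optimal cycle mean attained by: cycle 3->4->3, total (-3) + (-9), length 2.
Answer: λ = -6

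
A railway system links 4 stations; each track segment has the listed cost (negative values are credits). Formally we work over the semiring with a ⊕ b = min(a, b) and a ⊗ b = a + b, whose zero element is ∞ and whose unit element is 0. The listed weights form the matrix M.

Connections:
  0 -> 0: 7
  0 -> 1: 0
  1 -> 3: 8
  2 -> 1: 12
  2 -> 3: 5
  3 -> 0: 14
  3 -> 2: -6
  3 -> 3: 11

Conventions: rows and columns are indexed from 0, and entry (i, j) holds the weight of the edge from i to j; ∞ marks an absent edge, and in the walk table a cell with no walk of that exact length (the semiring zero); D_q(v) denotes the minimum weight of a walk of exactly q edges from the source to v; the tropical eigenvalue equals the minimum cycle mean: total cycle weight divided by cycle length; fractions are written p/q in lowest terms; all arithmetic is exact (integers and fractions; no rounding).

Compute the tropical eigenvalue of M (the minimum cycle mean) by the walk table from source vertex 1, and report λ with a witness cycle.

q=0: [∞, 0, ∞, ∞]
q=1: [∞, ∞, ∞, 8]
q=2: [22, ∞, 2, 19]
q=3: [29, 14, 13, 7]
q=4: [21, 25, 1, 18]
Optimal cycle mean attained by: cycle 2->3->2, total 5 + (-6), length 2.
Answer: λ = -1/2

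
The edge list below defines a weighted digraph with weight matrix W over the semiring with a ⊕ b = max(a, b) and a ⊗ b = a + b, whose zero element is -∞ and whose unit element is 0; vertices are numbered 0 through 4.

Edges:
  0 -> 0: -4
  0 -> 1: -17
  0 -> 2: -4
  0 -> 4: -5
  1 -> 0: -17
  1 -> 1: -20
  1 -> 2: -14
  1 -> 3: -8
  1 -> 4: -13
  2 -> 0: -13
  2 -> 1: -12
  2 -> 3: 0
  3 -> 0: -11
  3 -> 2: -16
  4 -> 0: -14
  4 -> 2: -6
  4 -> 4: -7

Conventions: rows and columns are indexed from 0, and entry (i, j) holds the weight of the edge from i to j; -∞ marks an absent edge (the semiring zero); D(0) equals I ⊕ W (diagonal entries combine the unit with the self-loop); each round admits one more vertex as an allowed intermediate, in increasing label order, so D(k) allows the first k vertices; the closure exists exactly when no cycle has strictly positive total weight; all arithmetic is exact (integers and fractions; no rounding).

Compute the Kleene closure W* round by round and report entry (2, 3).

D(0):
  [0, -17, -4, -∞, -5]
  [-17, 0, -14, -8, -13]
  [-13, -12, 0, 0, -∞]
  [-11, -∞, -16, 0, -∞]
  [-14, -∞, -6, -∞, 0]
D(1):
  [0, -17, -4, -∞, -5]
  [-17, 0, -14, -8, -13]
  [-13, -12, 0, 0, -18]
  [-11, -28, -15, 0, -16]
  [-14, -31, -6, -∞, 0]
D(2):
  [0, -17, -4, -25, -5]
  [-17, 0, -14, -8, -13]
  [-13, -12, 0, 0, -18]
  [-11, -28, -15, 0, -16]
  [-14, -31, -6, -39, 0]
D(3):
  [0, -16, -4, -4, -5]
  [-17, 0, -14, -8, -13]
  [-13, -12, 0, 0, -18]
  [-11, -27, -15, 0, -16]
  [-14, -18, -6, -6, 0]
D(4):
  [0, -16, -4, -4, -5]
  [-17, 0, -14, -8, -13]
  [-11, -12, 0, 0, -16]
  [-11, -27, -15, 0, -16]
  [-14, -18, -6, -6, 0]
D(5):
  [0, -16, -4, -4, -5]
  [-17, 0, -14, -8, -13]
  [-11, -12, 0, 0, -16]
  [-11, -27, -15, 0, -16]
  [-14, -18, -6, -6, 0]
Answer: W*[2][3] = 0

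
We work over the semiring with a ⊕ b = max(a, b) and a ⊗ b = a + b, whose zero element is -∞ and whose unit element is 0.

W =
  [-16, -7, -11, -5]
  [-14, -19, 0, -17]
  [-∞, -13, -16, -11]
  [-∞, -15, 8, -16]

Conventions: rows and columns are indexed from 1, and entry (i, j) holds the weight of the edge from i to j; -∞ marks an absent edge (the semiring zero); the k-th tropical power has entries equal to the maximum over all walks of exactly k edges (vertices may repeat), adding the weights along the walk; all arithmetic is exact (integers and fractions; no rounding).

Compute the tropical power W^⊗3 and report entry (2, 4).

W^⊗2:
  [-21, -20, 3, -21]
  [-30, -13, -9, -11]
  [-27, -26, -3, -27]
  [-29, -5, -8, -3]
W^⊗3:
  [-34, -10, -13, -8]
  [-27, -22, -3, -20]
  [-40, -16, -19, -14]
  [-19, -18, 5, -19]
Key observation: the optimum is the walk 2->4->3->4, with weight (-17) + 8 + (-11) = -20.
Optimal value attained by: walk 2->4->3->4.
Answer: (W^⊗3)[2][4] = -20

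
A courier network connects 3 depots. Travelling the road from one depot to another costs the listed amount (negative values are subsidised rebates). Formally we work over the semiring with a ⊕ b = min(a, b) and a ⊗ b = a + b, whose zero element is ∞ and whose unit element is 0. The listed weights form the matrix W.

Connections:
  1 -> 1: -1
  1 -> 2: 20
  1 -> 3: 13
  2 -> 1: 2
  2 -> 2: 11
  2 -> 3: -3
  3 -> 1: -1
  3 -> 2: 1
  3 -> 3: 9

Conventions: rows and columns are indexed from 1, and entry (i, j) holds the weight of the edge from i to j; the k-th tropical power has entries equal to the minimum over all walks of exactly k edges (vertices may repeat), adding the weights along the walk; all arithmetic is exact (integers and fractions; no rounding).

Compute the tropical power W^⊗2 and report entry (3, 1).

W^⊗2:
  [-2, 14, 12]
  [-4, -2, 6]
  [-2, 10, -2]
Key observation: the optimum is the walk 3->1->1, with weight (-1) + (-1) = -2.
Optimal value attained by: walk 3->1->1.
Answer: (W^⊗2)[3][1] = -2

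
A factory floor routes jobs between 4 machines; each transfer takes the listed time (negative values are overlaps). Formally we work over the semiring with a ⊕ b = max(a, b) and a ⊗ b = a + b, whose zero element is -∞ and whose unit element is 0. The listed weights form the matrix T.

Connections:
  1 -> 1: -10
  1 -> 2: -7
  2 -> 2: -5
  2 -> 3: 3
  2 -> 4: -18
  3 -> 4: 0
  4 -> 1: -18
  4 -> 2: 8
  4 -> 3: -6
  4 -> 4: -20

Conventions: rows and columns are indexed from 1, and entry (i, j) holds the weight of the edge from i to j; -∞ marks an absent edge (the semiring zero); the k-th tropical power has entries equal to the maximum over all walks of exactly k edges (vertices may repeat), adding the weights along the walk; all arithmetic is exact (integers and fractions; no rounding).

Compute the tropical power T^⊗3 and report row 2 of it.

T^⊗2:
  [-20, -12, -4, -25]
  [-36, -10, -2, 3]
  [-18, 8, -6, -20]
  [-28, 3, 11, -6]
T^⊗3:
  [-30, -17, -9, -4]
  [-15, 11, -3, -2]
  [-28, 3, 11, -6]
  [-24, 2, 6, 11]
Answer: row 2 of T^⊗3 = [-15, 11, -3, -2]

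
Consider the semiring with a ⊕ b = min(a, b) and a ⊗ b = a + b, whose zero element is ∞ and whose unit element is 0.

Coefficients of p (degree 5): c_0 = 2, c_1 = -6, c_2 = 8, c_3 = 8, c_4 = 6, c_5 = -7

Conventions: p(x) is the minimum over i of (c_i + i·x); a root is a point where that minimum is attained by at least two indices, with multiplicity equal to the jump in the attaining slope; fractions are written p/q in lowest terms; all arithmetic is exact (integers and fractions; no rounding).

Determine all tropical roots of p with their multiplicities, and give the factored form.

hull edge (i=0, c=2) to (i=1, c=-6): slope -8, span 1
hull edge (i=1, c=-6) to (i=5, c=-7): slope -1/4, span 4
Factored form: p(x) = -7 ⊗ (x ⊕ 1/4) ⊗ (x ⊕ 1/4) ⊗ (x ⊕ 1/4) ⊗ (x ⊕ 1/4) ⊗ (x ⊕ 8)
Answer: roots = 1/4 (mult 4), 8 (mult 1)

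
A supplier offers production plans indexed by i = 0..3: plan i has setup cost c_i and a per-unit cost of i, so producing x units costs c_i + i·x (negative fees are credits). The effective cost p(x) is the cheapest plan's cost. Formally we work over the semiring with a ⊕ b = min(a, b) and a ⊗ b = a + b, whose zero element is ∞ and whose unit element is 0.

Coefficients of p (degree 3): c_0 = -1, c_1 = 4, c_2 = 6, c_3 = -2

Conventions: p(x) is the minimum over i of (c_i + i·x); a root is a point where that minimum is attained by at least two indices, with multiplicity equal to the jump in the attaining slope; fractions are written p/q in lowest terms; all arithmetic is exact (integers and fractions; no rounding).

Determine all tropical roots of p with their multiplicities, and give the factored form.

hull edge (i=0, c=-1) to (i=3, c=-2): slope -1/3, span 3
Factored form: p(x) = -2 ⊗ (x ⊕ 1/3) ⊗ (x ⊕ 1/3) ⊗ (x ⊕ 1/3)
Answer: roots = 1/3 (mult 3)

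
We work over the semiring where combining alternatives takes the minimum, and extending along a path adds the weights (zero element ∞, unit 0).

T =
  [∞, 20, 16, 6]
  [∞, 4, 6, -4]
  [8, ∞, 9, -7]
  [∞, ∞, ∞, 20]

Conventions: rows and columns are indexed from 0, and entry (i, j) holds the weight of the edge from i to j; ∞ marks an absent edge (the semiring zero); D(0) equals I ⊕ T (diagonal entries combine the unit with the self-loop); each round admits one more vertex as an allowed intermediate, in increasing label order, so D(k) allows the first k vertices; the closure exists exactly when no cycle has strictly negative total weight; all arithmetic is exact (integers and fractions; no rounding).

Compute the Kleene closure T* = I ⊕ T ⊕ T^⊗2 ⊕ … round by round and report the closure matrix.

D(0):
  [0, 20, 16, 6]
  [∞, 0, 6, -4]
  [8, ∞, 0, -7]
  [∞, ∞, ∞, 0]
D(1):
  [0, 20, 16, 6]
  [∞, 0, 6, -4]
  [8, 28, 0, -7]
  [∞, ∞, ∞, 0]
D(2):
  [0, 20, 16, 6]
  [∞, 0, 6, -4]
  [8, 28, 0, -7]
  [∞, ∞, ∞, 0]
D(3):
  [0, 20, 16, 6]
  [14, 0, 6, -4]
  [8, 28, 0, -7]
  [∞, ∞, ∞, 0]
D(4):
  [0, 20, 16, 6]
  [14, 0, 6, -4]
  [8, 28, 0, -7]
  [∞, ∞, ∞, 0]
Answer: T* = [[0, 20, 16, 6], [14, 0, 6, -4], [8, 28, 0, -7], [∞, ∞, ∞, 0]]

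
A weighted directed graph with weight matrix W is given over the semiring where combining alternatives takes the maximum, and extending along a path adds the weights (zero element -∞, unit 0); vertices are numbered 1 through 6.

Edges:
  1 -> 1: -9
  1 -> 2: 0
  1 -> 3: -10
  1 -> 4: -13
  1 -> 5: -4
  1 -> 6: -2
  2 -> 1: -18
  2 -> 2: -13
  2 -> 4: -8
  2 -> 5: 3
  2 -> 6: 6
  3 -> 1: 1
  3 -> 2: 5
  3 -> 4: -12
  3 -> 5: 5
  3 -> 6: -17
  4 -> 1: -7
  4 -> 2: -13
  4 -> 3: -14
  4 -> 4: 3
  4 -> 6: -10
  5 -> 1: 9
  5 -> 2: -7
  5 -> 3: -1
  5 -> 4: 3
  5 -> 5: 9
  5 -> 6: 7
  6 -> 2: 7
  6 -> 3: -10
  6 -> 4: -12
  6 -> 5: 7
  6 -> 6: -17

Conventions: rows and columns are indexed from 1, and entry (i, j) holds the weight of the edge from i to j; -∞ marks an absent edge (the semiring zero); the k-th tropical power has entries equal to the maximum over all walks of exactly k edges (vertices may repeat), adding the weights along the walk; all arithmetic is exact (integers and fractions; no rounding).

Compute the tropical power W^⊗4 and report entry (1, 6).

W^⊗2:
  [5, 5, -5, -1, 5, 6]
  [12, 13, 2, 6, 13, 10]
  [14, 1, 4, 8, 14, 12]
  [-4, -3, -11, 6, -3, -7]
  [18, 14, 8, 12, 18, 16]
  [16, 0, 6, 10, 16, 14]
W^⊗3:
  [14, 13, 4, 8, 14, 12]
  [22, 17, 12, 16, 22, 20]
  [23, 19, 13, 17, 23, 21]
  [6, 0, -4, 9, 6, 4]
  [27, 23, 17, 21, 27, 25]
  [25, 21, 15, 19, 25, 23]
W^⊗4:
  [23, 19, 13, 17, 23, 21]
  [31, 27, 21, 25, 31, 29]
  [32, 28, 22, 26, 32, 30]
  [15, 11, 5, 12, 15, 13]
  [36, 32, 26, 30, 36, 34]
  [34, 30, 24, 28, 34, 32]
Key observation: the optimum is the walk 1->5->5->5->6, with weight (-4) + 9 + 9 + 7 = 21.
Optimal value attained by: walk 1->5->5->5->6.
Answer: (W^⊗4)[1][6] = 21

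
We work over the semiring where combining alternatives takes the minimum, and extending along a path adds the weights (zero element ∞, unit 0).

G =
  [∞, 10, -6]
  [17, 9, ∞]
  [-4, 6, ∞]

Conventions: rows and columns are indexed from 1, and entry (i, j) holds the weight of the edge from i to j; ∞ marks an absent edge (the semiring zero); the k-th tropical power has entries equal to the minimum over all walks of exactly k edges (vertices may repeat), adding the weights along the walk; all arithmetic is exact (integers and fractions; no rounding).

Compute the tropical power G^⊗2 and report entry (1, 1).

G^⊗2:
  [-10, 0, ∞]
  [26, 18, 11]
  [23, 6, -10]
Key observation: the optimum is the walk 1->3->1, with weight (-6) + (-4) = -10.
Optimal value attained by: walk 1->3->1.
Answer: (G^⊗2)[1][1] = -10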